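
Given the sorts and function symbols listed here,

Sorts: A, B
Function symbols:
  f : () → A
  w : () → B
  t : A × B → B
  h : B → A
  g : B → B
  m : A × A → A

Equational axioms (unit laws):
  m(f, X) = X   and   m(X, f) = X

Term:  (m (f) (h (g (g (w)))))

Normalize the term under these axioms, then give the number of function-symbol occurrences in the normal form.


size = 4

1. (m (f) (h (g (g (w)))))  →  (h (g (g (w))))
normal form: (h (g (g (w))))


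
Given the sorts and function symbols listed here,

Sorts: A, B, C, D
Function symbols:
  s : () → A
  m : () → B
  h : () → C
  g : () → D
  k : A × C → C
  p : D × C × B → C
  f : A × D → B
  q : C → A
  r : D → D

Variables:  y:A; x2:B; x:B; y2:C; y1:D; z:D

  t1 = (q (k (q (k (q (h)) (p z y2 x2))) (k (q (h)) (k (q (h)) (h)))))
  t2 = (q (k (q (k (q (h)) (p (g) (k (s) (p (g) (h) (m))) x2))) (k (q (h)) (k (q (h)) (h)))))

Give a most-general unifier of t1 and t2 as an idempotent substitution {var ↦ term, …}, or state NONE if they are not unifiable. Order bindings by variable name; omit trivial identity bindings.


{y2 ↦ (k (s) (p (g) (h) (m))), z ↦ (g)}


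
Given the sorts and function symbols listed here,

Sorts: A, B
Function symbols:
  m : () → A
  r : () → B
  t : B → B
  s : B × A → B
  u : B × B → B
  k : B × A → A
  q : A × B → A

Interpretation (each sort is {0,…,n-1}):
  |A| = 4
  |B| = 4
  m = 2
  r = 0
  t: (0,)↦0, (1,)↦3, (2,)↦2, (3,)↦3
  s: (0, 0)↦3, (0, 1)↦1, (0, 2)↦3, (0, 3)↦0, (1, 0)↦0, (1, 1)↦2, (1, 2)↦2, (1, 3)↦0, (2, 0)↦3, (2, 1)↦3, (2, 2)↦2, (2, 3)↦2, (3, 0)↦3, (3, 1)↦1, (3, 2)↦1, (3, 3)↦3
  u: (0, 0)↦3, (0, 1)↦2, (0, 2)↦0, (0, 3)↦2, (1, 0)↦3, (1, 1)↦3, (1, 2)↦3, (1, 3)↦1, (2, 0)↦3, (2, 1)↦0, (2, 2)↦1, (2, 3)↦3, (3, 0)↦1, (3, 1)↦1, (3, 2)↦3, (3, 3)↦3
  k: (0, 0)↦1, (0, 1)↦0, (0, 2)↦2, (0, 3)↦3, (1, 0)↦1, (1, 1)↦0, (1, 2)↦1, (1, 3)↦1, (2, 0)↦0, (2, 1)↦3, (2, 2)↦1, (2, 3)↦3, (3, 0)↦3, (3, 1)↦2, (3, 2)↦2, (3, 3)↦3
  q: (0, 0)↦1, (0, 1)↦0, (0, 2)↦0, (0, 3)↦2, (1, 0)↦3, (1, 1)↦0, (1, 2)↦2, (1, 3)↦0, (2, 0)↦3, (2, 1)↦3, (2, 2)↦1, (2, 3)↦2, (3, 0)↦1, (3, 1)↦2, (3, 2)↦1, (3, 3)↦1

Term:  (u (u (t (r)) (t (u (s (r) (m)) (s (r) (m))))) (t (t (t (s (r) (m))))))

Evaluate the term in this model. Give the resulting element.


  r = 0
  (t (r)) = t(0,) = 0
  r = 0
  m = 2
  (s (r) (m)) = s(0, 2) = 3
  r = 0
  m = 2
  (s (r) (m)) = s(0, 2) = 3
  (u (s (r) (m)) (s (r) (m))) = u(3, 3) = 3
  (t (u (s (r) (m)) (s (r) (m)))) = t(3,) = 3
  (u (t (r)) (t (u (s (r) (m)) (s (r) (m))))) = u(0, 3) = 2
  r = 0
  m = 2
  (s (r) (m)) = s(0, 2) = 3
  (t (s (r) (m))) = t(3,) = 3
  (t (t (s (r) (m)))) = t(3,) = 3
  (t (t (t (s (r) (m))))) = t(3,) = 3
  (u (u (t (r)) (t (u (s (r) (m)) (s (r) (m))))) (t (t (t (s (r) (m)))))) = u(2, 3) = 3

value = 3


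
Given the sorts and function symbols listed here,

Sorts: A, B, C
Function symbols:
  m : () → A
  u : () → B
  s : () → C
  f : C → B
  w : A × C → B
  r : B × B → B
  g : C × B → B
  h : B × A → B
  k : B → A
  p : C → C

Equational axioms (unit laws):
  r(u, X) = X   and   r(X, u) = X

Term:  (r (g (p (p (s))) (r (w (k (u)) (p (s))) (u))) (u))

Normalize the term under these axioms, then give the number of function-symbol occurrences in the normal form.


size = 9

1. (r (g (p (p (s))) (r (w (k (u)) (p (s))) (u))) (u))  →  (g (p (p (s))) (r (w (k (u)) (p (s))) (u)))
2. (g (p (p (s))) (r (w (k (u)) (p (s))) (u)))  →  (g (p (p (s))) (w (k (u)) (p (s))))
normal form: (g (p (p (s))) (w (k (u)) (p (s))))


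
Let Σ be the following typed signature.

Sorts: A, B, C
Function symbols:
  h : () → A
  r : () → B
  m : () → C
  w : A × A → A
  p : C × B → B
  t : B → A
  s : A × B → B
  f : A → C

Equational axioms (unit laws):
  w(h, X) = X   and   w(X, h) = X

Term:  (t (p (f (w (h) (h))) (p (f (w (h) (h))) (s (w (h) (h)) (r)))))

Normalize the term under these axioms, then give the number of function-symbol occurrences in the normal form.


size = 10

1. (t (p (f (w (h) (h))) (p (f (w (h) (h))) (s (w (h) (h)) (r)))))  →  (t (p (f (h)) (p (f (w (h) (h))) (s (w (h) (h)) (r)))))
2. (t (p (f (h)) (p (f (w (h) (h))) (s (w (h) (h)) (r)))))  →  (t (p (f (h)) (p (f (h)) (s (w (h) (h)) (r)))))
3. (t (p (f (h)) (p (f (h)) (s (w (h) (h)) (r)))))  →  (t (p (f (h)) (p (f (h)) (s (h) (r)))))
normal form: (t (p (f (h)) (p (f (h)) (s (h) (r)))))


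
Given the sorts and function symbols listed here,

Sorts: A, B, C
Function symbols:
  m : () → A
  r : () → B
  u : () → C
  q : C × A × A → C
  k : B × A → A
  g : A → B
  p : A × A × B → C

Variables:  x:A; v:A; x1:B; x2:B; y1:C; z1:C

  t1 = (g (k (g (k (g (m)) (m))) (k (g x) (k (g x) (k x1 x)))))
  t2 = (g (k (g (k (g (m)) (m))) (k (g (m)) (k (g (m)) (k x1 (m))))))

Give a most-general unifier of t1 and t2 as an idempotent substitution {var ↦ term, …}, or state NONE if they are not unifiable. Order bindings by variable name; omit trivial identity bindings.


{x ↦ (m)}


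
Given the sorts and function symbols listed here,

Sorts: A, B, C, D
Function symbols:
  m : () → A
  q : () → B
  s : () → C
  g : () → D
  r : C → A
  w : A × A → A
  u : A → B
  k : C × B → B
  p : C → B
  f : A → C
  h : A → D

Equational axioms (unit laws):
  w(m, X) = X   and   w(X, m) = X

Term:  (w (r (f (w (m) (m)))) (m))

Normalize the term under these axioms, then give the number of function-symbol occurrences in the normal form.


size = 3

1. (w (r (f (w (m) (m)))) (m))  →  (r (f (w (m) (m))))
2. (r (f (w (m) (m))))  →  (r (f (m)))
normal form: (r (f (m)))


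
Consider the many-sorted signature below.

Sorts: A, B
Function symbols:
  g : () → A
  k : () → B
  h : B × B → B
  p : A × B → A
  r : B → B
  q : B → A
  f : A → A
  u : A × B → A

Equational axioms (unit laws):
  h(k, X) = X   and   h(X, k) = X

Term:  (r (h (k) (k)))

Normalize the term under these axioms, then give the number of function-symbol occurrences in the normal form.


1. (r (h (k) (k)))  →  (r (k))
normal form: (r (k))

size = 2


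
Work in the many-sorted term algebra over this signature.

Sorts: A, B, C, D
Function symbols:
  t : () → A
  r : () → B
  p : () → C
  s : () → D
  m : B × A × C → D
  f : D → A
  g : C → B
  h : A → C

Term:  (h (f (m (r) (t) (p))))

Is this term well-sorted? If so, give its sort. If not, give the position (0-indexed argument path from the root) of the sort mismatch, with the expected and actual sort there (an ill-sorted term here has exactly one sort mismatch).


      (r) : B
      (t) : A
      (p) : C
    (m (r) (t) (p)) : D
  (f (m (r) (t) (p))) : A
(h (f (m (r) (t) (p)))) : C

well-sorted; sort = C


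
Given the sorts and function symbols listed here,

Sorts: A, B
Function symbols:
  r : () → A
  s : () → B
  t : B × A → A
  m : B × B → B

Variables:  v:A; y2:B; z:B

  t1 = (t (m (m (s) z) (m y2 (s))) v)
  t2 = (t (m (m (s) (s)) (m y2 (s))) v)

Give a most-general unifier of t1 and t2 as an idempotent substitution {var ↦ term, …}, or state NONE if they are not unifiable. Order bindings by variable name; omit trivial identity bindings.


{z ↦ (s)}


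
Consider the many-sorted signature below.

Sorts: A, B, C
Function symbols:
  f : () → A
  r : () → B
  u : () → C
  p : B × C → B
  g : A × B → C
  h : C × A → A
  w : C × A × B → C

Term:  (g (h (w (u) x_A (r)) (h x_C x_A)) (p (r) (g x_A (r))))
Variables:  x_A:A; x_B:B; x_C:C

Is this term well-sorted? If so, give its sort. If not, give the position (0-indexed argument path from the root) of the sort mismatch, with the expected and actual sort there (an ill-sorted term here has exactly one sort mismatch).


      (u) : C
      x_A : A
      (r) : B
    (w (u) x_A (r)) : C
      x_C : C
      x_A : A
    (h x_C x_A) : A
  (h (w (u) x_A (r)) (h x_C x_A)) : A
    (r) : B
      x_A : A
      (r) : B
    (g x_A (r)) : C
  (p (r) (g x_A (r))) : B
(g (h (w (u) x_A (r)) (h x_C x_A)) (p (r) (g x_A (r)))) : C

well-sorted; sort = C


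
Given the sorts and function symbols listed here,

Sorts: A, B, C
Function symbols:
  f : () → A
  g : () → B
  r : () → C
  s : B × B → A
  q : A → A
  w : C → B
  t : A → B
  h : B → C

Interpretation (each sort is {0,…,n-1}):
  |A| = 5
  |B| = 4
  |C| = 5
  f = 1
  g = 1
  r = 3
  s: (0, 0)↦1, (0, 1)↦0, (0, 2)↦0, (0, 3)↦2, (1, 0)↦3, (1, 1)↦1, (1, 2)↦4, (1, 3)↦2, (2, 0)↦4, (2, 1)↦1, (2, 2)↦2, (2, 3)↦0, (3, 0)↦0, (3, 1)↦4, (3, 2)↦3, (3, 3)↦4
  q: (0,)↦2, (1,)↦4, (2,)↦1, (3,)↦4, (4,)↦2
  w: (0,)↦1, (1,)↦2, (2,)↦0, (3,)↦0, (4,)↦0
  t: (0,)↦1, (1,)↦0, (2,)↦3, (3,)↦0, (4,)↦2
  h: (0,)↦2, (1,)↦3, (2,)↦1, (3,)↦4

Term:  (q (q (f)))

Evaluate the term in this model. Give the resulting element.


value = 2

  f = 1
  (q (f)) = q(1,) = 4
  (q (q (f))) = q(4,) = 2


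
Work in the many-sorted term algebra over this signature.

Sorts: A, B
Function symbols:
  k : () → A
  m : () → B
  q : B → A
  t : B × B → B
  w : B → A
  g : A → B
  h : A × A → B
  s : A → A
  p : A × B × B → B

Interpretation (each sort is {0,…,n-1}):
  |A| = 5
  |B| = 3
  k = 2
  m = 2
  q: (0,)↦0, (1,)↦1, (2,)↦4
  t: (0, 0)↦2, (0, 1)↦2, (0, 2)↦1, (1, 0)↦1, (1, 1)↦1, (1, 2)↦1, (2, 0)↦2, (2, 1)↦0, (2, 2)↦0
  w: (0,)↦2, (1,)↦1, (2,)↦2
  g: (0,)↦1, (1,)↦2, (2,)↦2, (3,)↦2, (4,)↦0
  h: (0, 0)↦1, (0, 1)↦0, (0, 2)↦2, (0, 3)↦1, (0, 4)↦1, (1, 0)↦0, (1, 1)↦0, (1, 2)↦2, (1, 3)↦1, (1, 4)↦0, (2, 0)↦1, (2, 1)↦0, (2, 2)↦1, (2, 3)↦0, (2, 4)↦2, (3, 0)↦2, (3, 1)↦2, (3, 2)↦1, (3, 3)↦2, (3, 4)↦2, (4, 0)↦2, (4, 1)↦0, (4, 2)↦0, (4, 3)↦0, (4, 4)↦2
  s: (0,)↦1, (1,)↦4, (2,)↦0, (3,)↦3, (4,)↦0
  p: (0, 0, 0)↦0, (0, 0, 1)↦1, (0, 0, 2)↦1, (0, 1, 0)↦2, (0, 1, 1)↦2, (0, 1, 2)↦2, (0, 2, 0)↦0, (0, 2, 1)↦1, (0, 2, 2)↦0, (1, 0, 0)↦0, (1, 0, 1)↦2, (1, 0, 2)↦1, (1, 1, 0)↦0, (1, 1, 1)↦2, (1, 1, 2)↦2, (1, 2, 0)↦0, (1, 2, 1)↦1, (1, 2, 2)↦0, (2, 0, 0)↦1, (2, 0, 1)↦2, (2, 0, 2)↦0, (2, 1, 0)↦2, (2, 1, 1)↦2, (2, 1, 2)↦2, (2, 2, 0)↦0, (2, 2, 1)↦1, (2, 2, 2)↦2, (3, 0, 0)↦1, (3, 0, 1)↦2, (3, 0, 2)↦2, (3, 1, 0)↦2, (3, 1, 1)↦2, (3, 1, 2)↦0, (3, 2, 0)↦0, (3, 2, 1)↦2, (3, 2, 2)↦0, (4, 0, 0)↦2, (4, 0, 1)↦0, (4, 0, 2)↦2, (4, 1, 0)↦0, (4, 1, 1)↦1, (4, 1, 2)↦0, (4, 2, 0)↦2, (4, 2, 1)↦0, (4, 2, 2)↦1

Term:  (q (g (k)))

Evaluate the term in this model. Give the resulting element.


value = 4

  k = 2
  (g (k)) = g(2,) = 2
  (q (g (k))) = q(2,) = 4


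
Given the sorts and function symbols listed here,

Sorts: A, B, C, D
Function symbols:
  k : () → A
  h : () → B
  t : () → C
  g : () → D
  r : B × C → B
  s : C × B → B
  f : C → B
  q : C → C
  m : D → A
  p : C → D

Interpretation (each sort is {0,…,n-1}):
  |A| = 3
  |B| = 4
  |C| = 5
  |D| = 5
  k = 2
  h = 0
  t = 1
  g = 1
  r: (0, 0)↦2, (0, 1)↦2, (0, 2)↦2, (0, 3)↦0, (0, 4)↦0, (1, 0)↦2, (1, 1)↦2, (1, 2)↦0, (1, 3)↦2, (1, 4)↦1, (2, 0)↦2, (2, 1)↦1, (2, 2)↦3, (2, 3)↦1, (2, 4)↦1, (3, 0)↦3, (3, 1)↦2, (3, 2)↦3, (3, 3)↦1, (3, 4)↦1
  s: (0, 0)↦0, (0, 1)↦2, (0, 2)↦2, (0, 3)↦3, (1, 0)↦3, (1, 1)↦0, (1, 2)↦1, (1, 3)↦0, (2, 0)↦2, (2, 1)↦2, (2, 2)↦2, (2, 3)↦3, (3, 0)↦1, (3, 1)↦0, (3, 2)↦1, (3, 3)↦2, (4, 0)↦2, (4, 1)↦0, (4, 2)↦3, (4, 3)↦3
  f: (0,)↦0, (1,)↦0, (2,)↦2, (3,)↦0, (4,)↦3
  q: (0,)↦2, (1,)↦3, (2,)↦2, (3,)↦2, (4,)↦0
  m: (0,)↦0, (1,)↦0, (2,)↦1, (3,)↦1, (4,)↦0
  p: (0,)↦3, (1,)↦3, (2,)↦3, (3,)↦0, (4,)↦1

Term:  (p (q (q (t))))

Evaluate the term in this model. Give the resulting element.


value = 3

  t = 1
  (q (t)) = q(1,) = 3
  (q (q (t))) = q(3,) = 2
  (p (q (q (t)))) = p(2,) = 3


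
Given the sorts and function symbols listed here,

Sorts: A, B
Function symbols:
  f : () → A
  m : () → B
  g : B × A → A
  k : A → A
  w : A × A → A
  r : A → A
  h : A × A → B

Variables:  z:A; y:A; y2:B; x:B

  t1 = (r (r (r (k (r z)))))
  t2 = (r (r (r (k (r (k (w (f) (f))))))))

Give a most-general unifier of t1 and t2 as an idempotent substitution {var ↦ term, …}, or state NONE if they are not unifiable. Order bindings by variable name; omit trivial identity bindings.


{z ↦ (k (w (f) (f)))}


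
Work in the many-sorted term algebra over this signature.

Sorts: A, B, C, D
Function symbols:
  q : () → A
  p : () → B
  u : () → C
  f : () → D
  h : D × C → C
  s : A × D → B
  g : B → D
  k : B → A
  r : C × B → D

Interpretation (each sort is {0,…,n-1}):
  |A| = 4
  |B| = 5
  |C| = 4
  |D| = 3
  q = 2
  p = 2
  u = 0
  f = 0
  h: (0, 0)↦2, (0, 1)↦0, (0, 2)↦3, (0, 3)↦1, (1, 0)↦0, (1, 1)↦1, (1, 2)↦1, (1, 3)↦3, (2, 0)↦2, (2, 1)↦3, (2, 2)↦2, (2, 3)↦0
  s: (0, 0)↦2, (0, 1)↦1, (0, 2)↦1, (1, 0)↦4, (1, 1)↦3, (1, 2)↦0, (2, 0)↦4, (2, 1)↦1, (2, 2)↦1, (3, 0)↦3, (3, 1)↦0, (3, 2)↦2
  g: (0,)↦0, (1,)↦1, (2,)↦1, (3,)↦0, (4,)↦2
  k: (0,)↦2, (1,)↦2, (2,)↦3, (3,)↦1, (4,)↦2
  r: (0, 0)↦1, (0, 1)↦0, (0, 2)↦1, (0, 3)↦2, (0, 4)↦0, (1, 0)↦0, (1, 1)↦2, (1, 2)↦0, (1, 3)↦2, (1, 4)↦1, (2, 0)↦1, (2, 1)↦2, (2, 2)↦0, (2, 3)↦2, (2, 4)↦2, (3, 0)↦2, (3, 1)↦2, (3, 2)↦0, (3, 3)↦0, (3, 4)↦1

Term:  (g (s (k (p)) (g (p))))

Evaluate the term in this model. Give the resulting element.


  p = 2
  (k (p)) = k(2,) = 3
  p = 2
  (g (p)) = g(2,) = 1
  (s (k (p)) (g (p))) = s(3, 1) = 0
  (g (s (k (p)) (g (p)))) = g(0,) = 0

value = 0


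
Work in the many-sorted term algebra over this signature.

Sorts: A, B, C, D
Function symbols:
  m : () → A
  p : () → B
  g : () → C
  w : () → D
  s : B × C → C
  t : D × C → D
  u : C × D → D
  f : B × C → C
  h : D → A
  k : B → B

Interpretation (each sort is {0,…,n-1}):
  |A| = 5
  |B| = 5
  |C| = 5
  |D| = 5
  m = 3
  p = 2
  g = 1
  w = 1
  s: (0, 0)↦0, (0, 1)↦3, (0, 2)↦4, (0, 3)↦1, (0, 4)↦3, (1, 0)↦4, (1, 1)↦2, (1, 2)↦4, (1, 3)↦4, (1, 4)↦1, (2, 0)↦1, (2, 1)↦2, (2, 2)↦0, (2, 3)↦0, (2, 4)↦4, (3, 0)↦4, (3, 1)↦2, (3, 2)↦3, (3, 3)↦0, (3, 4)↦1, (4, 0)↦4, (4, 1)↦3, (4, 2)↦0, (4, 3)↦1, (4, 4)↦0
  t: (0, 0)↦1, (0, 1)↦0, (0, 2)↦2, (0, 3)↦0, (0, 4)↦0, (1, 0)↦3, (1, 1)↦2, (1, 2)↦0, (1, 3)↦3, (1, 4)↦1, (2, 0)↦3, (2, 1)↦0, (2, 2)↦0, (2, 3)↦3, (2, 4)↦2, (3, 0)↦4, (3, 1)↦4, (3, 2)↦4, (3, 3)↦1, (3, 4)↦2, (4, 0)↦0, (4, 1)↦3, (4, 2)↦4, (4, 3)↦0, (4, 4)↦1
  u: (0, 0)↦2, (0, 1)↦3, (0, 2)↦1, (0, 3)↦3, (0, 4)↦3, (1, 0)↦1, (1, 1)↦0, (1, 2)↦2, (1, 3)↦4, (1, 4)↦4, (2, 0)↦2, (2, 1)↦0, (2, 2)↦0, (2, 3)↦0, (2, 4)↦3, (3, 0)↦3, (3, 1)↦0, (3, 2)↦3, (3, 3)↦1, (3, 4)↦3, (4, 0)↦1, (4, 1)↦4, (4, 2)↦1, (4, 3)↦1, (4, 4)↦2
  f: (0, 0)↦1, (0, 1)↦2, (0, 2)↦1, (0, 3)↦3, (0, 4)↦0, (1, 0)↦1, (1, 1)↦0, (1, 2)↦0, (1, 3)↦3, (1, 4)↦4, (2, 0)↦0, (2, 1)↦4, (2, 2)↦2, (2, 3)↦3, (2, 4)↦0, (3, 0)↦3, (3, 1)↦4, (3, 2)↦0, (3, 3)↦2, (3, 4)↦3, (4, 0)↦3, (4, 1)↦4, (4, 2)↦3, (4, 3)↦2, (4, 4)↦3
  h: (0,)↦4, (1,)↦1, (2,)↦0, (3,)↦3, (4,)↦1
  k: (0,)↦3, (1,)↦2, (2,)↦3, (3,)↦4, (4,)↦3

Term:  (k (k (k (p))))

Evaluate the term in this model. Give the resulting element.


  p = 2
  (k (p)) = k(2,) = 3
  (k (k (p))) = k(3,) = 4
  (k (k (k (p)))) = k(4,) = 3

value = 3


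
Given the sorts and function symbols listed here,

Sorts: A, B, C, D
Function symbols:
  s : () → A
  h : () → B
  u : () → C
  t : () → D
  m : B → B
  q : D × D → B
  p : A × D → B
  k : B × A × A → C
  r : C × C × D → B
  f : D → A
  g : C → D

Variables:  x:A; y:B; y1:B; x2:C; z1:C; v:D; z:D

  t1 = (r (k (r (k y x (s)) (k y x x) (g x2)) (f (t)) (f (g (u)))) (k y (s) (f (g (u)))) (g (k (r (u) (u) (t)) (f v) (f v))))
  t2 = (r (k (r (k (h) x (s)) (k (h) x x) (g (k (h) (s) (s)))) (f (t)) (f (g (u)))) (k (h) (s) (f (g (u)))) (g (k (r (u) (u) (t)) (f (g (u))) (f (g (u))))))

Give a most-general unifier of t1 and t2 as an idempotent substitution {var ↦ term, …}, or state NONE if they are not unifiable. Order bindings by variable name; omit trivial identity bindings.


{v ↦ (g (u)), x2 ↦ (k (h) (s) (s)), y ↦ (h)}


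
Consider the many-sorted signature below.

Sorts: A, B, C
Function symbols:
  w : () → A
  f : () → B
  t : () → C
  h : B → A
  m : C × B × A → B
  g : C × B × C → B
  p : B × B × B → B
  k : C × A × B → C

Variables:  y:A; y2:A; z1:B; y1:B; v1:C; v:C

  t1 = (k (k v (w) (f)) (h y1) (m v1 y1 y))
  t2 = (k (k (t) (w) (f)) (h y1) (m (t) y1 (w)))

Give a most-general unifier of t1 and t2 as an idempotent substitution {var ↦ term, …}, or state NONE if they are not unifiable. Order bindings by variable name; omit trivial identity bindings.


{v ↦ (t), v1 ↦ (t), y ↦ (w)}


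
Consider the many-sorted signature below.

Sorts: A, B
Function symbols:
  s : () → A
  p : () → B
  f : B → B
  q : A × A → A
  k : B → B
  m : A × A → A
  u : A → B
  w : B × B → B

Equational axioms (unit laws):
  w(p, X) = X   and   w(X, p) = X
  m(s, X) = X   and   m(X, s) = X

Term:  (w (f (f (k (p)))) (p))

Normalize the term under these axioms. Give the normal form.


1. (w (f (f (k (p)))) (p))  →  (f (f (k (p))))

normal form = (f (f (k (p))))


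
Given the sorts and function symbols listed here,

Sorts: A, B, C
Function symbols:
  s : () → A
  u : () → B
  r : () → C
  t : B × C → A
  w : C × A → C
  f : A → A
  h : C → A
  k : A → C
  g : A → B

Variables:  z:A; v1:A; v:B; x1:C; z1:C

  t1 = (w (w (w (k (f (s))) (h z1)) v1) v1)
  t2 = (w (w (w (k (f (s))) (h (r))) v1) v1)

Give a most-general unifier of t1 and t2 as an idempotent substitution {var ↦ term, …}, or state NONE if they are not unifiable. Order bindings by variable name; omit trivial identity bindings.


{z1 ↦ (r)}


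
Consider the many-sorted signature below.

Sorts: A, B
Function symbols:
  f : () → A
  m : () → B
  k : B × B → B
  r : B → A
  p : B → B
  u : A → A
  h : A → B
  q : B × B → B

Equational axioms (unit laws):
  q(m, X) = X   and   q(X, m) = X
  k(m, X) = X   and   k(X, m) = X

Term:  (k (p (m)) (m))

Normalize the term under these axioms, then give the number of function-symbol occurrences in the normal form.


1. (k (p (m)) (m))  →  (p (m))
normal form: (p (m))

size = 2


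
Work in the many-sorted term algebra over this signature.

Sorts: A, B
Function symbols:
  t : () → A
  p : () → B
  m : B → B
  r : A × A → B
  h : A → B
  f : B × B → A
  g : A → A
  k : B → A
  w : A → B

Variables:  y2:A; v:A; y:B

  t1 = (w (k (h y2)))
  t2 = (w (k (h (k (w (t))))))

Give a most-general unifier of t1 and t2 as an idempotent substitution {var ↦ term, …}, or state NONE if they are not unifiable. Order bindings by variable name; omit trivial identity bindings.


{y2 ↦ (k (w (t)))}


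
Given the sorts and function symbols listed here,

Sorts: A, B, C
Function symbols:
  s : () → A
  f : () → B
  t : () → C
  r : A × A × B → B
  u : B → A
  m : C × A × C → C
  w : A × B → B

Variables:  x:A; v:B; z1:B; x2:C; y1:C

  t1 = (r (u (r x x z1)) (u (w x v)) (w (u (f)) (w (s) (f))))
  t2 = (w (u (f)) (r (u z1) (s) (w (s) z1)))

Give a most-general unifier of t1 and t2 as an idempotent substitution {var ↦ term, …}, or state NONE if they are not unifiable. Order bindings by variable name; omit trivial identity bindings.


NONE (not unifiable)

head clash or occurs-check failure — not unifiable


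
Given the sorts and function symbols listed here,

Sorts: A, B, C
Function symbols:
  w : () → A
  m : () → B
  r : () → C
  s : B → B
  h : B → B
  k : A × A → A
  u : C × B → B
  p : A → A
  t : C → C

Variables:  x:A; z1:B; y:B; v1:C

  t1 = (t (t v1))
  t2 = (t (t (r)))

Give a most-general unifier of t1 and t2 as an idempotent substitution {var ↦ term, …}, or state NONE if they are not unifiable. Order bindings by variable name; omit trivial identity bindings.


{v1 ↦ (r)}


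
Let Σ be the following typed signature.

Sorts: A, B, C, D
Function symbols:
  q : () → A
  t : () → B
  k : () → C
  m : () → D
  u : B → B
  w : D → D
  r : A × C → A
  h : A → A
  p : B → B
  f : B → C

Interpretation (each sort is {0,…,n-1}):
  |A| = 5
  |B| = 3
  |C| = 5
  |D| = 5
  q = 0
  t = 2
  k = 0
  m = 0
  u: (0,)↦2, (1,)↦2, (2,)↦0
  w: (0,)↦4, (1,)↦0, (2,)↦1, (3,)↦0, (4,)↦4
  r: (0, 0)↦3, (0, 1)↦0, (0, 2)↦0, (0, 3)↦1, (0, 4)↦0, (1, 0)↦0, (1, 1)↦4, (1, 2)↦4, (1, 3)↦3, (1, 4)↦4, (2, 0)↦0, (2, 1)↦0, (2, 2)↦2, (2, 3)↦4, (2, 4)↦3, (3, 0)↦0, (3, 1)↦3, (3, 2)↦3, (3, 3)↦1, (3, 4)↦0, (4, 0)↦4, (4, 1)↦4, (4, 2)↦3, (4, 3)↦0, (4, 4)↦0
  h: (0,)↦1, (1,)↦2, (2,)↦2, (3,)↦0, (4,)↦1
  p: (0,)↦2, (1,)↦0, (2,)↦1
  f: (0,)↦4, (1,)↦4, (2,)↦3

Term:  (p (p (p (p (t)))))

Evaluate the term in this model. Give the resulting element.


  t = 2
  (p (t)) = p(2,) = 1
  (p (p (t))) = p(1,) = 0
  (p (p (p (t)))) = p(0,) = 2
  (p (p (p (p (t))))) = p(2,) = 1

value = 1


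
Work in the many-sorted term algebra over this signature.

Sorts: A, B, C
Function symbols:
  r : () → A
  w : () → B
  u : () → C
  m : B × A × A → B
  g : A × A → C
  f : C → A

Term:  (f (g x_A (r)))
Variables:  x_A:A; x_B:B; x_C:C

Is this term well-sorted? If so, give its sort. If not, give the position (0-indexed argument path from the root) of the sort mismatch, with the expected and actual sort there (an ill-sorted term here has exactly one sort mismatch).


    x_A : A
    (r) : A
  (g x_A (r)) : C
(f (g x_A (r))) : A

well-sorted; sort = A


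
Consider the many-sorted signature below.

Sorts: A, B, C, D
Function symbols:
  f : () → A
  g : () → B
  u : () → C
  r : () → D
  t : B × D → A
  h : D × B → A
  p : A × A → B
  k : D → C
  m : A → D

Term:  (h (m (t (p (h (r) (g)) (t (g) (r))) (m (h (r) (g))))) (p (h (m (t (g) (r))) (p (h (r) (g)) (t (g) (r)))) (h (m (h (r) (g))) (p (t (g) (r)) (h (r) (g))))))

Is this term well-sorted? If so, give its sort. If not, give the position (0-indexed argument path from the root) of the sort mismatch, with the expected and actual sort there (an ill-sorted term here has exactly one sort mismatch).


well-sorted; sort = A

          (r) : D
          (g) : B
        (h (r) (g)) : A
          (g) : B
          (r) : D
        (t (g) (r)) : A
      (p (h (r) (g)) (t (g) (r))) : B
          (r) : D
          (g) : B
        (h (r) (g)) : A
      (m (h (r) (g))) : D
    (t (p (h (r) (g)) (t (g) (r))) (m (h (r) (g)))) : A
  (m (t (p (h (r) (g)) (t (g) (r))) (m (h (r) (g))))) : D
          (g) : B
          (r) : D
        (t (g) (r)) : A
      (m (t (g) (r))) : D
          (r) : D
          (g) : B
        (h (r) (g)) : A
          (g) : B
          (r) : D
        (t (g) (r)) : A
      (p (h (r) (g)) (t (g) (r))) : B
    (h (m (t (g) (r))) (p (h (r) (g)) (t (g) (r)))) : A
          (r) : D
          (g) : B
        (h (r) (g)) : A
      (m (h (r) (g))) : D
          (g) : B
          (r) : D
        (t (g) (r)) : A
          (r) : D
          (g) : B
        (h (r) (g)) : A
      (p (t (g) (r)) (h (r) (g))) : B
    (h (m (h (r) (g))) (p (t (g) (r)) (h (r) (g)))) : A
  (p (h (m (t (g) (r))) (p (h (r) (g)) (t (g) (r)))) (h (m (h (r) (g))) (p (t (g) (r)) (h (r) (g))))) : B
(h (m (t (p (h (r) (g)) (t (g) (r))) (m (h (r) (g))))) (p (h (m (t (g) (r))) (p (h (r) (g)) (t (g) (r)))) (h (m (h (r) (g))) (p (t (g) (r)) (h (r) (g)))))) : A


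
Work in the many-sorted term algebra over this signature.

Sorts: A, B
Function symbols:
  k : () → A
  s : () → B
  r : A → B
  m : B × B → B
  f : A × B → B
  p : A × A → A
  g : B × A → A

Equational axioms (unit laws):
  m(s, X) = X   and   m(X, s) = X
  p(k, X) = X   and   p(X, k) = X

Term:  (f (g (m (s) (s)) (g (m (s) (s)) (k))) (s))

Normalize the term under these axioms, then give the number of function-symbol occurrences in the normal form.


size = 7

1. (f (g (m (s) (s)) (g (m (s) (s)) (k))) (s))  →  (f (g (s) (g (m (s) (s)) (k))) (s))
2. (f (g (s) (g (m (s) (s)) (k))) (s))  →  (f (g (s) (g (s) (k))) (s))
normal form: (f (g (s) (g (s) (k))) (s))


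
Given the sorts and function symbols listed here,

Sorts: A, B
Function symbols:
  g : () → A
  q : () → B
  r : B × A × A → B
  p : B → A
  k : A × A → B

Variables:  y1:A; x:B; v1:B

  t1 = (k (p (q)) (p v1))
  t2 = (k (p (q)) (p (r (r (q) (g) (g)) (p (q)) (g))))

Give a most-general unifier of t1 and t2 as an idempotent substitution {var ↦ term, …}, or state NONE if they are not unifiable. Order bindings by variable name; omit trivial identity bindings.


{v1 ↦ (r (r (q) (g) (g)) (p (q)) (g))}


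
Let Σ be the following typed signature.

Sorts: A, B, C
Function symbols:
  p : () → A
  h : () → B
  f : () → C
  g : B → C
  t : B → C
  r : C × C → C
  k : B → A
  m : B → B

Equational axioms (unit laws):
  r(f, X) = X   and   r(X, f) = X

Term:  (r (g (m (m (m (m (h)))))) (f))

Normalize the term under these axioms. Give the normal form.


normal form = (g (m (m (m (m (h))))))

1. (r (g (m (m (m (m (h)))))) (f))  →  (g (m (m (m (m (h))))))


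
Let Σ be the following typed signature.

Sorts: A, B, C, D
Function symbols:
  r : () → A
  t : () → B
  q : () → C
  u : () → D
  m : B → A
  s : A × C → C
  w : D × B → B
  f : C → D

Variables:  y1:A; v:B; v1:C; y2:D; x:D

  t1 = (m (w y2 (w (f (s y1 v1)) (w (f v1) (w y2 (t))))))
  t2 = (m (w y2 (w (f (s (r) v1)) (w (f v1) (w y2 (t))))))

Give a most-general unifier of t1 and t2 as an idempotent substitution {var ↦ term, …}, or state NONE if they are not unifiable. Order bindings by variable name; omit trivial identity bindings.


{y1 ↦ (r)}


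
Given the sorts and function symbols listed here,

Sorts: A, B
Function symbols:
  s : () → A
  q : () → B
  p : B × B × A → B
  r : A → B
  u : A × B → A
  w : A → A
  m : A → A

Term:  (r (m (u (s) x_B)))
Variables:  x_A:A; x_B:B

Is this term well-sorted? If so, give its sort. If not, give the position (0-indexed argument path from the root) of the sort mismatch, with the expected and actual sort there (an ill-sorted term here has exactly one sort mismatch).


      (s) : A
      x_B : B
    (u (s) x_B) : A
  (m (u (s) x_B)) : A
(r (m (u (s) x_B))) : B

well-sorted; sort = B


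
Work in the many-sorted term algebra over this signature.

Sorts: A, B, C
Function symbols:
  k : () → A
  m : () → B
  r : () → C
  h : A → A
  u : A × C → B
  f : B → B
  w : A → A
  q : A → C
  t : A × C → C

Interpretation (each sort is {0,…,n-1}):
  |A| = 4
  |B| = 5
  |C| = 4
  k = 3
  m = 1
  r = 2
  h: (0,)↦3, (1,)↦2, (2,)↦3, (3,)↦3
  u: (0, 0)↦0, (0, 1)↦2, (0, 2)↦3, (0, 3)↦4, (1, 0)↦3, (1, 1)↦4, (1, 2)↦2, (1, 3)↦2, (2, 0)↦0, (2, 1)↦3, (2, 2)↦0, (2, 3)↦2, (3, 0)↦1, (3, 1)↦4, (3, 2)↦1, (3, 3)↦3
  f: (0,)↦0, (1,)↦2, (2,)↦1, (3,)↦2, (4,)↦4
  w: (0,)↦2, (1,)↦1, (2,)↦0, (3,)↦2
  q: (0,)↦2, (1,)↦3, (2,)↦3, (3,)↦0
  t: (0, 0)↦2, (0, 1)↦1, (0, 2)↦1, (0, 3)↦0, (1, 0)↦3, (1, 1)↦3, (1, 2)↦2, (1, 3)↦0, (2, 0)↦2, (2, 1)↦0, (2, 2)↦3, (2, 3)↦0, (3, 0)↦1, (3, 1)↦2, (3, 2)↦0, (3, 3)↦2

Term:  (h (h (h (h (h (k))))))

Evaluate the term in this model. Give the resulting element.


value = 3

  k = 3
  (h (k)) = h(3,) = 3
  (h (h (k))) = h(3,) = 3
  (h (h (h (k)))) = h(3,) = 3
  (h (h (h (h (k))))) = h(3,) = 3
  (h (h (h (h (h (k)))))) = h(3,) = 3


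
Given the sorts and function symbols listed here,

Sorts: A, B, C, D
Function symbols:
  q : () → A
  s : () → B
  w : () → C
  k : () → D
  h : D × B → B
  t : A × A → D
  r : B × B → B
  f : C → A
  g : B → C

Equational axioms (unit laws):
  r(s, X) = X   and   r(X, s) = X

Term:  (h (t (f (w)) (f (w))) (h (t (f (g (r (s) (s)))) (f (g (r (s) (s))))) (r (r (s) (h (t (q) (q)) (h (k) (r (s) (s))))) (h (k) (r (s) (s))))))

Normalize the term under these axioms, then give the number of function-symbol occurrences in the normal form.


size = 25

1. (h (t (f (w)) (f (w))) (h (t (f (g (r (s) (s)))) (f (g (r (s) (s))))) (r (r (s) (h (t (q) (q)) (h (k) (r (s) (s))))) (h (k) (r (s) (s))))))  →  (h (t (f (w)) (f (w))) (h (t (f (g (s))) (f (g (r (s) (s))))) (r (r (s) (h (t (q) (q)) (h (k) (r (s) (s))))) (h (k) (r (s) (s))))))
2. (h (t (f (w)) (f (w))) (h (t (f (g (s))) (f (g (r (s) (s))))) (r (r (s) (h (t (q) (q)) (h (k) (r (s) (s))))) (h (k) (r (s) (s))))))  →  (h (t (f (w)) (f (w))) (h (t (f (g (s))) (f (g (s)))) (r (r (s) (h (t (q) (q)) (h (k) (r (s) (s))))) (h (k) (r (s) (s))))))
3. (h (t (f (w)) (f (w))) (h (t (f (g (s))) (f (g (s)))) (r (r (s) (h (t (q) (q)) (h (k) (r (s) (s))))) (h (k) (r (s) (s))))))  →  (h (t (f (w)) (f (w))) (h (t (f (g (s))) (f (g (s)))) (r (h (t (q) (q)) (h (k) (r (s) (s)))) (h (k) (r (s) (s))))))
4. (h (t (f (w)) (f (w))) (h (t (f (g (s))) (f (g (s)))) (r (h (t (q) (q)) (h (k) (r (s) (s)))) (h (k) (r (s) (s))))))  →  (h (t (f (w)) (f (w))) (h (t (f (g (s))) (f (g (s)))) (r (h (t (q) (q)) (h (k) (s))) (h (k) (r (s) (s))))))
5. (h (t (f (w)) (f (w))) (h (t (f (g (s))) (f (g (s)))) (r (h (t (q) (q)) (h (k) (s))) (h (k) (r (s) (s))))))  →  (h (t (f (w)) (f (w))) (h (t (f (g (s))) (f (g (s)))) (r (h (t (q) (q)) (h (k) (s))) (h (k) (s)))))
normal form: (h (t (f (w)) (f (w))) (h (t (f (g (s))) (f (g (s)))) (r (h (t (q) (q)) (h (k) (s))) (h (k) (s)))))


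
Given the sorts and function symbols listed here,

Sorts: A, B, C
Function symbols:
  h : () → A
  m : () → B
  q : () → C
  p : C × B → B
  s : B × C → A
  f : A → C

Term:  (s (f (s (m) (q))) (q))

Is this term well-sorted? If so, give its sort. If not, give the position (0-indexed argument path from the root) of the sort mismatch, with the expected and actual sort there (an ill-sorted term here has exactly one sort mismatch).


      (m) : B
      (q) : C
    (s (m) (q)) : A
  (f (s (m) (q))) : C
  (q) : C
(s (f (s (m) (q))) (q)) : ✗ arg 0 at [0] has sort C, expected B

ill-sorted at position [0]: expected B, got C


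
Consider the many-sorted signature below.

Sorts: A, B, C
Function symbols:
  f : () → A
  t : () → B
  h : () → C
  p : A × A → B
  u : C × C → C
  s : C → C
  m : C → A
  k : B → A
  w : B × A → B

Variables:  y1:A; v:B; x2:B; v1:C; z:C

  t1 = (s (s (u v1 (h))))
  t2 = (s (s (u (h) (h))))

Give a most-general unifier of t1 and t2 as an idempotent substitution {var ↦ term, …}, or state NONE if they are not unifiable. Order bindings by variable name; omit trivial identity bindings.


{v1 ↦ (h)}


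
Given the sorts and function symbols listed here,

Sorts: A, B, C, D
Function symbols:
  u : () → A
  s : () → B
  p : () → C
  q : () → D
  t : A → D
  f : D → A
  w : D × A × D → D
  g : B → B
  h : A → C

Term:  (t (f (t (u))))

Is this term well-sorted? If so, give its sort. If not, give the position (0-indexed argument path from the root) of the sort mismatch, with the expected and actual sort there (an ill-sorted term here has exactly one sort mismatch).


      (u) : A
    (t (u)) : D
  (f (t (u))) : A
(t (f (t (u)))) : D

well-sorted; sort = D


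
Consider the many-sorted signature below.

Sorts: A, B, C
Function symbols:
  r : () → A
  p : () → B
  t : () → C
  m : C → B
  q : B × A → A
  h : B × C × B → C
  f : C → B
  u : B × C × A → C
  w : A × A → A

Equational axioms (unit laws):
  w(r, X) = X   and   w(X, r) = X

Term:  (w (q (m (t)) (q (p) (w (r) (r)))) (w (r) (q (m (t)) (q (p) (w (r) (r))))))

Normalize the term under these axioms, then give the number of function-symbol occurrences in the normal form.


size = 13

1. (w (q (m (t)) (q (p) (w (r) (r)))) (w (r) (q (m (t)) (q (p) (w (r) (r))))))  →  (w (q (m (t)) (q (p) (r))) (w (r) (q (m (t)) (q (p) (w (r) (r))))))
2. (w (q (m (t)) (q (p) (r))) (w (r) (q (m (t)) (q (p) (w (r) (r))))))  →  (w (q (m (t)) (q (p) (r))) (q (m (t)) (q (p) (w (r) (r)))))
3. (w (q (m (t)) (q (p) (r))) (q (m (t)) (q (p) (w (r) (r)))))  →  (w (q (m (t)) (q (p) (r))) (q (m (t)) (q (p) (r))))
normal form: (w (q (m (t)) (q (p) (r))) (q (m (t)) (q (p) (r))))


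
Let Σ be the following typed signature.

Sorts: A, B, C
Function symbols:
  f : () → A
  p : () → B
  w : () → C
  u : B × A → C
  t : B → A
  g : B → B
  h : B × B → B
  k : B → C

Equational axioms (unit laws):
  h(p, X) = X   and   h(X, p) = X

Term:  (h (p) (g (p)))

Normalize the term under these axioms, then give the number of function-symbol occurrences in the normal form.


size = 2

1. (h (p) (g (p)))  →  (g (p))
normal form: (g (p))


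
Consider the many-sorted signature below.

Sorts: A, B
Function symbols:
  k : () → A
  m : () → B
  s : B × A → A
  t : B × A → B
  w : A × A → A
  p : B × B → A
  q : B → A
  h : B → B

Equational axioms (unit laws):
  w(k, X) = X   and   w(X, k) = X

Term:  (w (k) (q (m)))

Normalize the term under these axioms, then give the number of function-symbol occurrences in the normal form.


size = 2

1. (w (k) (q (m)))  →  (q (m))
normal form: (q (m))


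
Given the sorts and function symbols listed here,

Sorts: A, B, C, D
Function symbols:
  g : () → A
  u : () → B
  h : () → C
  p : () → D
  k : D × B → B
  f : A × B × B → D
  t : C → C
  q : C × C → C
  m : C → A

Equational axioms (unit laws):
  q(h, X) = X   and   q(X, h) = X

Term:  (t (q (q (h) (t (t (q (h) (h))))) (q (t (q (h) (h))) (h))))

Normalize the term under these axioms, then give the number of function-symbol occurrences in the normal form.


1. (t (q (q (h) (t (t (q (h) (h))))) (q (t (q (h) (h))) (h))))  →  (t (q (t (t (q (h) (h)))) (q (t (q (h) (h))) (h))))
2. (t (q (t (t (q (h) (h)))) (q (t (q (h) (h))) (h))))  →  (t (q (t (t (h))) (q (t (q (h) (h))) (h))))
3. (t (q (t (t (h))) (q (t (q (h) (h))) (h))))  →  (t (q (t (t (h))) (t (q (h) (h)))))
4. (t (q (t (t (h))) (t (q (h) (h)))))  →  (t (q (t (t (h))) (t (h))))
normal form: (t (q (t (t (h))) (t (h))))

size = 7


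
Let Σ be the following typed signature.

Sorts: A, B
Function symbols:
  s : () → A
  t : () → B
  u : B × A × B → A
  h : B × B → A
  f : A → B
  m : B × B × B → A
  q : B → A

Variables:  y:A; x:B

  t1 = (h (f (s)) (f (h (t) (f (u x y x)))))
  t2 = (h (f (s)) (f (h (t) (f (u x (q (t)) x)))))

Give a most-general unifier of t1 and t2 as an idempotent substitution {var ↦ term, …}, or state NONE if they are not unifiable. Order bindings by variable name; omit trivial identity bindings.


{y ↦ (q (t))}


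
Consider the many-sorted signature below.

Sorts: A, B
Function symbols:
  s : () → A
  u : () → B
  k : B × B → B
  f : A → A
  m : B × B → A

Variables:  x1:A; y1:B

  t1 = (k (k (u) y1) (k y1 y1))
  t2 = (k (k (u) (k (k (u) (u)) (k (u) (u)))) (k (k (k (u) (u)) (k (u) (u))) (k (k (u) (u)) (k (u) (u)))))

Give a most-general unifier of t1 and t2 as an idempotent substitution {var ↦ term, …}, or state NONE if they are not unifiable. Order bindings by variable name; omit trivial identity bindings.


{y1 ↦ (k (k (u) (u)) (k (u) (u)))}


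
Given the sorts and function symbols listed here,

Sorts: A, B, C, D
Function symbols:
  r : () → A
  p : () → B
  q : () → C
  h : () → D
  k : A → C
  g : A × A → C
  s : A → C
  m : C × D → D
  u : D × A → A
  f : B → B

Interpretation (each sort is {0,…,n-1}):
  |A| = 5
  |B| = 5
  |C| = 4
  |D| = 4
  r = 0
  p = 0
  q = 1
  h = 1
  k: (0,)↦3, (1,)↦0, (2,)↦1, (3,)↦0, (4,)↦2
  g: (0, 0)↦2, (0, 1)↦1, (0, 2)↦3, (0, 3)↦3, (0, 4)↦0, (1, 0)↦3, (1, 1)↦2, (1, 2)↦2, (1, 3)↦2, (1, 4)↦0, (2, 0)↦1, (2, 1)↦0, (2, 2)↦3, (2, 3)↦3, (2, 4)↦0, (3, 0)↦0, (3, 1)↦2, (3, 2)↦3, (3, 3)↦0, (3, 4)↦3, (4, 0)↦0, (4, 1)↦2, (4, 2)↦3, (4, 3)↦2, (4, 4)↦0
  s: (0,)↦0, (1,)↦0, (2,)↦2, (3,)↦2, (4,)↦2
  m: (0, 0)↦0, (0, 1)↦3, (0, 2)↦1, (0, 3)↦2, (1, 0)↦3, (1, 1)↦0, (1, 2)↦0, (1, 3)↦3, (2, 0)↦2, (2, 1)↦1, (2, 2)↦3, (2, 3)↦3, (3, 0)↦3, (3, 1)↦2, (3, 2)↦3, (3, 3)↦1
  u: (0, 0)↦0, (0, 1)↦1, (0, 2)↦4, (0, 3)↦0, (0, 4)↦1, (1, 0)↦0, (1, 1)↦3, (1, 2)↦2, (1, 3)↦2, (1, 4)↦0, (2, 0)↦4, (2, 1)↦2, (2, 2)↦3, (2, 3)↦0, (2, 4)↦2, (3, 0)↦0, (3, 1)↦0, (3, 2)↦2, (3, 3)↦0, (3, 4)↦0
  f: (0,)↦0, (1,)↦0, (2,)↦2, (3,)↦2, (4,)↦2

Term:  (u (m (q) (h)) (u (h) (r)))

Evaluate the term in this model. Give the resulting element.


value = 0

  q = 1
  h = 1
  (m (q) (h)) = m(1, 1) = 0
  h = 1
  r = 0
  (u (h) (r)) = u(1, 0) = 0
  (u (m (q) (h)) (u (h) (r))) = u(0, 0) = 0


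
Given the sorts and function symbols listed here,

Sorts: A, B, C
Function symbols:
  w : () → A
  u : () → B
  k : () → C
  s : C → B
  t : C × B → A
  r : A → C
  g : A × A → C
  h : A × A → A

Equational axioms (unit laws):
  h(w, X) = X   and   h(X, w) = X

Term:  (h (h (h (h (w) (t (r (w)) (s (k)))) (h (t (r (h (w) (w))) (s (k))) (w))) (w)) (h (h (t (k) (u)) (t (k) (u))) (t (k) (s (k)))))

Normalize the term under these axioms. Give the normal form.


normal form = (h (h (t (r (w)) (s (k))) (t (r (w)) (s (k)))) (h (h (t (k) (u)) (t (k) (u))) (t (k) (s (k)))))

1. (h (h (h (h (w) (t (r (w)) (s (k)))) (h (t (r (h (w) (w))) (s (k))) (w))) (w)) (h (h (t (k) (u)) (t (k) (u))) (t (k) (s (k)))))  →  (h (h (h (w) (t (r (w)) (s (k)))) (h (t (r (h (w) (w))) (s (k))) (w))) (h (h (t (k) (u)) (t (k) (u))) (t (k) (s (k)))))
2. (h (h (h (w) (t (r (w)) (s (k)))) (h (t (r (h (w) (w))) (s (k))) (w))) (h (h (t (k) (u)) (t (k) (u))) (t (k) (s (k)))))  →  (h (h (t (r (w)) (s (k))) (h (t (r (h (w) (w))) (s (k))) (w))) (h (h (t (k) (u)) (t (k) (u))) (t (k) (s (k)))))
3. (h (h (t (r (w)) (s (k))) (h (t (r (h (w) (w))) (s (k))) (w))) (h (h (t (k) (u)) (t (k) (u))) (t (k) (s (k)))))  →  (h (h (t (r (w)) (s (k))) (t (r (h (w) (w))) (s (k)))) (h (h (t (k) (u)) (t (k) (u))) (t (k) (s (k)))))
4. (h (h (t (r (w)) (s (k))) (t (r (h (w) (w))) (s (k)))) (h (h (t (k) (u)) (t (k) (u))) (t (k) (s (k)))))  →  (h (h (t (r (w)) (s (k))) (t (r (w)) (s (k)))) (h (h (t (k) (u)) (t (k) (u))) (t (k) (s (k)))))


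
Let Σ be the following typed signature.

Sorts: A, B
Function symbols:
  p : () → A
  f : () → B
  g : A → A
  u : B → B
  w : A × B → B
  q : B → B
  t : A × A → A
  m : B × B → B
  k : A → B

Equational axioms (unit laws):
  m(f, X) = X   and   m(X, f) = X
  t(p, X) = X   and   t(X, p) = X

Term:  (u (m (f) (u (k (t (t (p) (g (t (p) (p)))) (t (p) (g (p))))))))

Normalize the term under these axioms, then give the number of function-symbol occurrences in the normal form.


1. (u (m (f) (u (k (t (t (p) (g (t (p) (p)))) (t (p) (g (p))))))))  →  (u (u (k (t (t (p) (g (t (p) (p)))) (t (p) (g (p)))))))
2. (u (u (k (t (t (p) (g (t (p) (p)))) (t (p) (g (p)))))))  →  (u (u (k (t (g (t (p) (p))) (t (p) (g (p)))))))
3. (u (u (k (t (g (t (p) (p))) (t (p) (g (p)))))))  →  (u (u (k (t (g (p)) (t (p) (g (p)))))))
4. (u (u (k (t (g (p)) (t (p) (g (p)))))))  →  (u (u (k (t (g (p)) (g (p))))))
normal form: (u (u (k (t (g (p)) (g (p))))))

size = 8


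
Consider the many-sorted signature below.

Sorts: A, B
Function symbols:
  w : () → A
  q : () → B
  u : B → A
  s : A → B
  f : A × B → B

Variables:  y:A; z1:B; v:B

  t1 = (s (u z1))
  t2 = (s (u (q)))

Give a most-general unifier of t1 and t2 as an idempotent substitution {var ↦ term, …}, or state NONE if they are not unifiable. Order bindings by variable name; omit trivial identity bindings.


{z1 ↦ (q)}


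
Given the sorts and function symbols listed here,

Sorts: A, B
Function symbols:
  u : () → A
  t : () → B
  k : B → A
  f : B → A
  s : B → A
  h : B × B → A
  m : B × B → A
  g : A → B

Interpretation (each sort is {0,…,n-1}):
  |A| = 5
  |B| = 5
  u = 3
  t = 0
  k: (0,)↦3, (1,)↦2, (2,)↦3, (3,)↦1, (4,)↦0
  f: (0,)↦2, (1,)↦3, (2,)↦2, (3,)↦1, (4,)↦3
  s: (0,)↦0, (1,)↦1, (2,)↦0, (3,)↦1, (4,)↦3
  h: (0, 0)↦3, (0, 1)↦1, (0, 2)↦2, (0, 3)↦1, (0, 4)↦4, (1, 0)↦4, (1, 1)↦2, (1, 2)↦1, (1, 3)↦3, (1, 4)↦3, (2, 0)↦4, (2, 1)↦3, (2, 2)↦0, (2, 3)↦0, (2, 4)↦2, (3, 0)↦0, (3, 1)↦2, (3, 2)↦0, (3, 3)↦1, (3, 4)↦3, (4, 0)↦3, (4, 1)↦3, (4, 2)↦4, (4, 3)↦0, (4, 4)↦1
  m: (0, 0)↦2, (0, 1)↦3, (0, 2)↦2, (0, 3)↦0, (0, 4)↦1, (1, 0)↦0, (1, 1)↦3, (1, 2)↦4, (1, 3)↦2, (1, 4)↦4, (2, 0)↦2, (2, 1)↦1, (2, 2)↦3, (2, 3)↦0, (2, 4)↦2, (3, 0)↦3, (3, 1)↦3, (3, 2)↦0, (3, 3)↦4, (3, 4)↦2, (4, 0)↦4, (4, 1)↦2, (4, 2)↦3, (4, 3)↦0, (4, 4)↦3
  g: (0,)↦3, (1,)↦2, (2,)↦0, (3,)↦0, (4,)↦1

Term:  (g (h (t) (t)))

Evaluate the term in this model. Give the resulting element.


value = 0

  t = 0
  t = 0
  (h (t) (t)) = h(0, 0) = 3
  (g (h (t) (t))) = g(3,) = 0
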